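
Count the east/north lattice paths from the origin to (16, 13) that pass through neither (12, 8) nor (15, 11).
Number of paths = 36371415

Inclusion–exclusion. Total paths: C(29, 16) = 67863915. Through P₁: C(20, 12)·C(9, 4) = 15872220. Through P₂: C(26, 15)·C(3, 1) = 23178480. Since P₁ is strictly southwest of P₂, a monotone path through both must visit P₁ then P₂; paths through both = C(20, 12)·C(6, 3)·C(3, 1) = 7558200. Avoid both = 67863915 − 15872220 − 23178480 + 7558200 = 36371415.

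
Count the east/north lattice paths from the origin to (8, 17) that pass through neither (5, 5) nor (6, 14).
Number of paths = 604515

Inclusion–exclusion. Total paths: C(25, 8) = 1081575. Through P₁: C(10, 5)·C(15, 3) = 114660. Through P₂: C(20, 6)·C(5, 2) = 387600. Since P₁ is strictly southwest of P₂, a monotone path through both must visit P₁ then P₂; paths through both = C(10, 5)·C(10, 1)·C(5, 2) = 25200. Avoid both = 1081575 − 114660 − 387600 + 25200 = 604515.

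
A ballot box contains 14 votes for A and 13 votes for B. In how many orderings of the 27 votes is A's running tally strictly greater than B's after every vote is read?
Strict-lead orderings = 742900

Total orderings of the 27 votes with 14 for A: C(27, 14) = 20058300. By the Bertrand ballot formula (Cycle Lemma / reflection principle), the number of orderings in which A is strictly ahead of B throughout is (p − q)/(p + q) · C(p + q, p) = (14 − 13)/(14 + 13) · 20058300 = 742900.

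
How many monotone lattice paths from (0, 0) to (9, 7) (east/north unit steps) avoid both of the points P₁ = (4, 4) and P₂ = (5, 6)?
Number of paths = 6260

Inclusion–exclusion. Total paths: C(16, 9) = 11440. Through P₁: C(8, 4)·C(8, 5) = 3920. Through P₂: C(11, 5)·C(5, 4) = 2310. Since P₁ is strictly southwest of P₂, a monotone path through both must visit P₁ then P₂; paths through both = C(8, 4)·C(3, 1)·C(5, 4) = 1050. Avoid both = 11440 − 3920 − 2310 + 1050 = 6260.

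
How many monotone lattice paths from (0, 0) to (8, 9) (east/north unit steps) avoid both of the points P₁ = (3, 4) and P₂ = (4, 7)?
Number of paths = 12640

Inclusion–exclusion. Total paths: C(17, 8) = 24310. Through P₁: C(7, 3)·C(10, 5) = 8820. Through P₂: C(11, 4)·C(6, 4) = 4950. Since P₁ is strictly southwest of P₂, a monotone path through both must visit P₁ then P₂; paths through both = C(7, 3)·C(4, 1)·C(6, 4) = 2100. Avoid both = 24310 − 8820 − 4950 + 2100 = 12640.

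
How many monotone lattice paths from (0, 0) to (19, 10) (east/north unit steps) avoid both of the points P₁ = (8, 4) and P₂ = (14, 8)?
Number of paths = 9371670

Inclusion–exclusion. Total paths: C(29, 19) = 20030010. Through P₁: C(12, 8)·C(17, 11) = 6126120. Through P₂: C(22, 14)·C(7, 5) = 6715170. Since P₁ is strictly southwest of P₂, a monotone path through both must visit P₁ then P₂; paths through both = C(12, 8)·C(10, 6)·C(7, 5) = 2182950. Avoid both = 20030010 − 6126120 − 6715170 + 2182950 = 9371670.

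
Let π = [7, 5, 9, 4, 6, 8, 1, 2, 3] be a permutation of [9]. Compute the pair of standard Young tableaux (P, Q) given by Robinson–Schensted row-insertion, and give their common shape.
P = [1, 2, 3] / [4, 6, 8] / [5, 9] / [7];  Q = [1, 3, 6] / [2, 5, 9] / [4, 8] / [7];  common shape = (3, 3, 2, 1)

Row-insert the values π_1, π_2, … into P one at a time, bumping the leftmost entry strictly greater than the inserted value down to the next row. The recording tableau Q records, in position (i, j), the step at which that cell was added to P.
  Insert 7 (step 1): P = [7];  Q = [1]
  Insert 5 (step 2): P = [5] / [7];  Q = [1] / [2]
  Insert 9 (step 3): P = [5, 9] / [7];  Q = [1, 3] / [2]
  Insert 4 (step 4): P = [4, 9] / [5] / [7];  Q = [1, 3] / [2] / [4]
  Insert 6 (step 5): P = [4, 6] / [5, 9] / [7];  Q = [1, 3] / [2, 5] / [4]
  Insert 8 (step 6): P = [4, 6, 8] / [5, 9] / [7];  Q = [1, 3, 6] / [2, 5] / [4]
  Insert 1 (step 7): P = [1, 6, 8] / [4, 9] / [5] / [7];  Q = [1, 3, 6] / [2, 5] / [4] / [7]
  Insert 2 (step 8): P = [1, 2, 8] / [4, 6] / [5, 9] / [7];  Q = [1, 3, 6] / [2, 5] / [4, 8] / [7]
  Insert 3 (step 9): P = [1, 2, 3] / [4, 6, 8] / [5, 9] / [7];  Q = [1, 3, 6] / [2, 5, 9] / [4, 8] / [7]
Final shape: (3, 3, 2, 1).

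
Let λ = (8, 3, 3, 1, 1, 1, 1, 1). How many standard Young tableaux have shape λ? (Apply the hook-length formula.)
# SYT of shape (8, 3, 3, 1, 1, 1, 1, 1) = 9053044

Hook-length formula: f^λ = n! / Π hook(c), product over all cells c of the Young diagram. For λ = (8, 3, 3, 1, 1, 1, 1, 1), n = 19 boxes. Hook lengths by row (left-to-right, top-to-bottom): [15, 9, 8, 5, 4, 3, 2, 1]; [9, 3, 2]; [8, 2, 1]; [5]; [4]; [3]; [2]; [1]. Product of hooks = 13436928000. So f^λ = 19! / 13436928000 = 121645100408832000 / 13436928000 = 9053044.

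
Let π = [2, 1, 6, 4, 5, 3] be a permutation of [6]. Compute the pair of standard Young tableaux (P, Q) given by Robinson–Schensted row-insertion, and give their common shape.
P = [1, 3, 5] / [2, 4] / [6];  Q = [1, 3, 5] / [2, 4] / [6];  common shape = (3, 2, 1)

Row-insert the values π_1, π_2, … into P one at a time, bumping the leftmost entry strictly greater than the inserted value down to the next row. The recording tableau Q records, in position (i, j), the step at which that cell was added to P.
  Insert 2 (step 1): P = [2];  Q = [1]
  Insert 1 (step 2): P = [1] / [2];  Q = [1] / [2]
  Insert 6 (step 3): P = [1, 6] / [2];  Q = [1, 3] / [2]
  Insert 4 (step 4): P = [1, 4] / [2, 6];  Q = [1, 3] / [2, 4]
  Insert 5 (step 5): P = [1, 4, 5] / [2, 6];  Q = [1, 3, 5] / [2, 4]
  Insert 3 (step 6): P = [1, 3, 5] / [2, 4] / [6];  Q = [1, 3, 5] / [2, 4] / [6]
Final shape: (3, 2, 1).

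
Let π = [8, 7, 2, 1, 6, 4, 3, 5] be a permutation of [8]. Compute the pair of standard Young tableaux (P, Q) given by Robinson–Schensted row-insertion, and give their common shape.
P = [1, 3, 5] / [2, 4] / [6] / [7] / [8];  Q = [1, 5, 8] / [2, 6] / [3] / [4] / [7];  common shape = (3, 2, 1, 1, 1)

Row-insert the values π_1, π_2, … into P one at a time, bumping the leftmost entry strictly greater than the inserted value down to the next row. The recording tableau Q records, in position (i, j), the step at which that cell was added to P.
  Insert 8 (step 1): P = [8];  Q = [1]
  Insert 7 (step 2): P = [7] / [8];  Q = [1] / [2]
  Insert 2 (step 3): P = [2] / [7] / [8];  Q = [1] / [2] / [3]
  Insert 1 (step 4): P = [1] / [2] / [7] / [8];  Q = [1] / [2] / [3] / [4]
  Insert 6 (step 5): P = [1, 6] / [2] / [7] / [8];  Q = [1, 5] / [2] / [3] / [4]
  Insert 4 (step 6): P = [1, 4] / [2, 6] / [7] / [8];  Q = [1, 5] / [2, 6] / [3] / [4]
  Insert 3 (step 7): P = [1, 3] / [2, 4] / [6] / [7] / [8];  Q = [1, 5] / [2, 6] / [3] / [4] / [7]
  Insert 5 (step 8): P = [1, 3, 5] / [2, 4] / [6] / [7] / [8];  Q = [1, 5, 8] / [2, 6] / [3] / [4] / [7]
Final shape: (3, 2, 1, 1, 1).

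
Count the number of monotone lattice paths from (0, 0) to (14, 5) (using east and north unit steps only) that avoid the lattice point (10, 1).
Number of paths = 10858

Total paths from (0, 0) to (14, 5): C(19, 14) = 11628. Paths through (10, 1): (paths (0, 0) → (10, 1)) × (paths (10, 1) → (14, 5)) = C(11, 10) · C(8, 4) = 11 · 70 = 770. Avoidance count = 11628 − 770 = 10858.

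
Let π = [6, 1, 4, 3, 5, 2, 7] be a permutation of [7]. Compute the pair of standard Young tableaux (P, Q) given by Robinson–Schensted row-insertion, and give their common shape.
P = [1, 2, 5, 7] / [3] / [4] / [6];  Q = [1, 3, 5, 7] / [2] / [4] / [6];  common shape = (4, 1, 1, 1)

Row-insert the values π_1, π_2, … into P one at a time, bumping the leftmost entry strictly greater than the inserted value down to the next row. The recording tableau Q records, in position (i, j), the step at which that cell was added to P.
  Insert 6 (step 1): P = [6];  Q = [1]
  Insert 1 (step 2): P = [1] / [6];  Q = [1] / [2]
  Insert 4 (step 3): P = [1, 4] / [6];  Q = [1, 3] / [2]
  Insert 3 (step 4): P = [1, 3] / [4] / [6];  Q = [1, 3] / [2] / [4]
  Insert 5 (step 5): P = [1, 3, 5] / [4] / [6];  Q = [1, 3, 5] / [2] / [4]
  Insert 2 (step 6): P = [1, 2, 5] / [3] / [4] / [6];  Q = [1, 3, 5] / [2] / [4] / [6]
  Insert 7 (step 7): P = [1, 2, 5, 7] / [3] / [4] / [6];  Q = [1, 3, 5, 7] / [2] / [4] / [6]
Final shape: (4, 1, 1, 1).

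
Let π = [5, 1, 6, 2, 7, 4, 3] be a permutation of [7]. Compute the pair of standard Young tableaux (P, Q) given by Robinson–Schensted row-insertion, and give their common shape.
P = [1, 2, 3] / [4, 6, 7] / [5];  Q = [1, 3, 5] / [2, 4, 6] / [7];  common shape = (3, 3, 1)

Row-insert the values π_1, π_2, … into P one at a time, bumping the leftmost entry strictly greater than the inserted value down to the next row. The recording tableau Q records, in position (i, j), the step at which that cell was added to P.
  Insert 5 (step 1): P = [5];  Q = [1]
  Insert 1 (step 2): P = [1] / [5];  Q = [1] / [2]
  Insert 6 (step 3): P = [1, 6] / [5];  Q = [1, 3] / [2]
  Insert 2 (step 4): P = [1, 2] / [5, 6];  Q = [1, 3] / [2, 4]
  Insert 7 (step 5): P = [1, 2, 7] / [5, 6];  Q = [1, 3, 5] / [2, 4]
  Insert 4 (step 6): P = [1, 2, 4] / [5, 6, 7];  Q = [1, 3, 5] / [2, 4, 6]
  Insert 3 (step 7): P = [1, 2, 3] / [4, 6, 7] / [5];  Q = [1, 3, 5] / [2, 4, 6] / [7]
Final shape: (3, 3, 1).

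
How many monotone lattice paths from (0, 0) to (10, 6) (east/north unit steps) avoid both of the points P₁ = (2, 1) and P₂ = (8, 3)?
Number of paths = 3337

Inclusion–exclusion. Total paths: C(16, 10) = 8008. Through P₁: C(3, 2)·C(13, 8) = 3861. Through P₂: C(11, 8)·C(5, 2) = 1650. Since P₁ is strictly southwest of P₂, a monotone path through both must visit P₁ then P₂; paths through both = C(3, 2)·C(8, 6)·C(5, 2) = 840. Avoid both = 8008 − 3861 − 1650 + 840 = 3337.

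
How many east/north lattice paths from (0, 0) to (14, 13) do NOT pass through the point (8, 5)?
Number of paths = 16193439

Total paths from (0, 0) to (14, 13): C(27, 14) = 20058300. Paths through (8, 5): (paths (0, 0) → (8, 5)) × (paths (8, 5) → (14, 13)) = C(13, 8) · C(14, 6) = 1287 · 3003 = 3864861. Avoidance count = 20058300 − 3864861 = 16193439.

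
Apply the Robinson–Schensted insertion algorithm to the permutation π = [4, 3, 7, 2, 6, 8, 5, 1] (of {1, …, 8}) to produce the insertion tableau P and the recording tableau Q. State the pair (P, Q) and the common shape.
P = [1, 5, 8] / [2, 6] / [3, 7] / [4];  Q = [1, 3, 6] / [2, 5] / [4, 7] / [8];  common shape = (3, 2, 2, 1)

Row-insert the values π_1, π_2, … into P one at a time, bumping the leftmost entry strictly greater than the inserted value down to the next row. The recording tableau Q records, in position (i, j), the step at which that cell was added to P.
  Insert 4 (step 1): P = [4];  Q = [1]
  Insert 3 (step 2): P = [3] / [4];  Q = [1] / [2]
  Insert 7 (step 3): P = [3, 7] / [4];  Q = [1, 3] / [2]
  Insert 2 (step 4): P = [2, 7] / [3] / [4];  Q = [1, 3] / [2] / [4]
  Insert 6 (step 5): P = [2, 6] / [3, 7] / [4];  Q = [1, 3] / [2, 5] / [4]
  Insert 8 (step 6): P = [2, 6, 8] / [3, 7] / [4];  Q = [1, 3, 6] / [2, 5] / [4]
  Insert 5 (step 7): P = [2, 5, 8] / [3, 6] / [4, 7];  Q = [1, 3, 6] / [2, 5] / [4, 7]
  Insert 1 (step 8): P = [1, 5, 8] / [2, 6] / [3, 7] / [4];  Q = [1, 3, 6] / [2, 5] / [4, 7] / [8]
Final shape: (3, 2, 2, 1).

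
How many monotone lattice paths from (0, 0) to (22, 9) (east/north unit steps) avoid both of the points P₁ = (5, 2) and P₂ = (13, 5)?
Number of paths = 9243246

Inclusion–exclusion. Total paths: C(31, 22) = 20160075. Through P₁: C(7, 5)·C(24, 17) = 7268184. Through P₂: C(18, 13)·C(13, 9) = 6126120. Since P₁ is strictly southwest of P₂, a monotone path through both must visit P₁ then P₂; paths through both = C(7, 5)·C(11, 8)·C(13, 9) = 2477475. Avoid both = 20160075 − 7268184 − 6126120 + 2477475 = 9243246.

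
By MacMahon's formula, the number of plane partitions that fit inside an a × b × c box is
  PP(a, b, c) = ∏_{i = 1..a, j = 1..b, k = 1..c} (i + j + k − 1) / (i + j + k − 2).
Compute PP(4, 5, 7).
PP(4, 5, 7) = 868489479

Evaluate the triple product over i = 1..4, j = 1..5, k = 1..7. The factors are (2/1) · (3/2) · (4/3) · (5/4) · (6/5) · (7/6) · (8/7) · (3/2) · … (140 factors total). The numerators and denominators telescope so the product is an integer; carrying out the multiplication exactly gives PP(4, 5, 7) = 868489479.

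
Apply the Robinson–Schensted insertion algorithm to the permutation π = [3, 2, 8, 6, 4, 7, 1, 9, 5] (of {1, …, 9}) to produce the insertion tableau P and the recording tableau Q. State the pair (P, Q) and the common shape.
P = [1, 4, 5, 9] / [2, 6, 7] / [3] / [8];  Q = [1, 3, 6, 8] / [2, 4, 9] / [5] / [7];  common shape = (4, 3, 1, 1)

Row-insert the values π_1, π_2, … into P one at a time, bumping the leftmost entry strictly greater than the inserted value down to the next row. The recording tableau Q records, in position (i, j), the step at which that cell was added to P.
  Insert 3 (step 1): P = [3];  Q = [1]
  Insert 2 (step 2): P = [2] / [3];  Q = [1] / [2]
  Insert 8 (step 3): P = [2, 8] / [3];  Q = [1, 3] / [2]
  Insert 6 (step 4): P = [2, 6] / [3, 8];  Q = [1, 3] / [2, 4]
  Insert 4 (step 5): P = [2, 4] / [3, 6] / [8];  Q = [1, 3] / [2, 4] / [5]
  Insert 7 (step 6): P = [2, 4, 7] / [3, 6] / [8];  Q = [1, 3, 6] / [2, 4] / [5]
  Insert 1 (step 7): P = [1, 4, 7] / [2, 6] / [3] / [8];  Q = [1, 3, 6] / [2, 4] / [5] / [7]
  Insert 9 (step 8): P = [1, 4, 7, 9] / [2, 6] / [3] / [8];  Q = [1, 3, 6, 8] / [2, 4] / [5] / [7]
  Insert 5 (step 9): P = [1, 4, 5, 9] / [2, 6, 7] / [3] / [8];  Q = [1, 3, 6, 8] / [2, 4, 9] / [5] / [7]
Final shape: (4, 3, 1, 1).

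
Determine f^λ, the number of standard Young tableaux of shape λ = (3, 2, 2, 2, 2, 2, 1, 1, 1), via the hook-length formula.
# SYT of shape (3, 2, 2, 2, 2, 2, 1, 1, 1) = 24960

Hook-length formula: f^λ = n! / Π hook(c), product over all cells c of the Young diagram. For λ = (3, 2, 2, 2, 2, 2, 1, 1, 1), n = 16 boxes. Hook lengths by row (left-to-right, top-to-bottom): [11, 7, 1]; [9, 5]; [8, 4]; [7, 3]; [6, 2]; [5, 1]; [3]; [2]; [1]. Product of hooks = 838252800. So f^λ = 16! / 838252800 = 20922789888000 / 838252800 = 24960.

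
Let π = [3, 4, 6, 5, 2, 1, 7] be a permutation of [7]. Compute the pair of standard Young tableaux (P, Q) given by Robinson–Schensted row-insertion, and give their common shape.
P = [1, 4, 5, 7] / [2] / [3] / [6];  Q = [1, 2, 3, 7] / [4] / [5] / [6];  common shape = (4, 1, 1, 1)

Row-insert the values π_1, π_2, … into P one at a time, bumping the leftmost entry strictly greater than the inserted value down to the next row. The recording tableau Q records, in position (i, j), the step at which that cell was added to P.
  Insert 3 (step 1): P = [3];  Q = [1]
  Insert 4 (step 2): P = [3, 4];  Q = [1, 2]
  Insert 6 (step 3): P = [3, 4, 6];  Q = [1, 2, 3]
  Insert 5 (step 4): P = [3, 4, 5] / [6];  Q = [1, 2, 3] / [4]
  Insert 2 (step 5): P = [2, 4, 5] / [3] / [6];  Q = [1, 2, 3] / [4] / [5]
  Insert 1 (step 6): P = [1, 4, 5] / [2] / [3] / [6];  Q = [1, 2, 3] / [4] / [5] / [6]
  Insert 7 (step 7): P = [1, 4, 5, 7] / [2] / [3] / [6];  Q = [1, 2, 3, 7] / [4] / [5] / [6]
Final shape: (4, 1, 1, 1).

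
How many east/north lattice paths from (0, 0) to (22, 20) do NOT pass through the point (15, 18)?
Number of paths = 476453907900

Total paths from (0, 0) to (22, 20): C(42, 22) = 513791607420. Paths through (15, 18): (paths (0, 0) → (15, 18)) × (paths (15, 18) → (22, 20)) = C(33, 15) · C(9, 7) = 1037158320 · 36 = 37337699520. Avoidance count = 513791607420 − 37337699520 = 476453907900.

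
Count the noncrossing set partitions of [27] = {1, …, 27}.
C_27 = 69533550916004

These noncrossing partitions are counted by the Catalan number C_n = (1/(n + 1)) · C(2n, n). For n = 27: C_27 = (1/28) · C(54, 27) = 1946939425648112/28 = 69533550916004.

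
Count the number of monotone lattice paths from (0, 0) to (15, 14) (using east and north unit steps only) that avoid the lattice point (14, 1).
Number of paths = 77558550

Total paths from (0, 0) to (15, 14): C(29, 15) = 77558760. Paths through (14, 1): (paths (0, 0) → (14, 1)) × (paths (14, 1) → (15, 14)) = C(15, 14) · C(14, 1) = 15 · 14 = 210. Avoidance count = 77558760 − 210 = 77558550.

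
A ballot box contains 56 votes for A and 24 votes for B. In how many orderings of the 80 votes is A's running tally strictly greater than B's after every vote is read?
Strict-lead orderings = 64895309128839963280

Total orderings of the 80 votes with 56 for A: C(80, 56) = 162238272822099908200. By the Bertrand ballot formula (Cycle Lemma / reflection principle), the number of orderings in which A is strictly ahead of B throughout is (p − q)/(p + q) · C(p + q, p) = (56 − 24)/(56 + 24) · 162238272822099908200 = 64895309128839963280.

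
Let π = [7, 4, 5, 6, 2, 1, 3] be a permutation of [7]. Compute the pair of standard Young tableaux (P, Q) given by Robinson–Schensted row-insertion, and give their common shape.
P = [1, 3, 6] / [2, 5] / [4] / [7];  Q = [1, 3, 4] / [2, 7] / [5] / [6];  common shape = (3, 2, 1, 1)

Row-insert the values π_1, π_2, … into P one at a time, bumping the leftmost entry strictly greater than the inserted value down to the next row. The recording tableau Q records, in position (i, j), the step at which that cell was added to P.
  Insert 7 (step 1): P = [7];  Q = [1]
  Insert 4 (step 2): P = [4] / [7];  Q = [1] / [2]
  Insert 5 (step 3): P = [4, 5] / [7];  Q = [1, 3] / [2]
  Insert 6 (step 4): P = [4, 5, 6] / [7];  Q = [1, 3, 4] / [2]
  Insert 2 (step 5): P = [2, 5, 6] / [4] / [7];  Q = [1, 3, 4] / [2] / [5]
  Insert 1 (step 6): P = [1, 5, 6] / [2] / [4] / [7];  Q = [1, 3, 4] / [2] / [5] / [6]
  Insert 3 (step 7): P = [1, 3, 6] / [2, 5] / [4] / [7];  Q = [1, 3, 4] / [2, 7] / [5] / [6]
Final shape: (3, 2, 1, 1).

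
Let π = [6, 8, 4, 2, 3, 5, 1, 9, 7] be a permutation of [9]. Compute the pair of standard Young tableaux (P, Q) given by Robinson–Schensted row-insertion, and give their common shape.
P = [1, 3, 5, 7] / [2, 8, 9] / [4] / [6];  Q = [1, 2, 6, 8] / [3, 5, 9] / [4] / [7];  common shape = (4, 3, 1, 1)

Row-insert the values π_1, π_2, … into P one at a time, bumping the leftmost entry strictly greater than the inserted value down to the next row. The recording tableau Q records, in position (i, j), the step at which that cell was added to P.
  Insert 6 (step 1): P = [6];  Q = [1]
  Insert 8 (step 2): P = [6, 8];  Q = [1, 2]
  Insert 4 (step 3): P = [4, 8] / [6];  Q = [1, 2] / [3]
  Insert 2 (step 4): P = [2, 8] / [4] / [6];  Q = [1, 2] / [3] / [4]
  Insert 3 (step 5): P = [2, 3] / [4, 8] / [6];  Q = [1, 2] / [3, 5] / [4]
  Insert 5 (step 6): P = [2, 3, 5] / [4, 8] / [6];  Q = [1, 2, 6] / [3, 5] / [4]
  Insert 1 (step 7): P = [1, 3, 5] / [2, 8] / [4] / [6];  Q = [1, 2, 6] / [3, 5] / [4] / [7]
  Insert 9 (step 8): P = [1, 3, 5, 9] / [2, 8] / [4] / [6];  Q = [1, 2, 6, 8] / [3, 5] / [4] / [7]
  Insert 7 (step 9): P = [1, 3, 5, 7] / [2, 8, 9] / [4] / [6];  Q = [1, 2, 6, 8] / [3, 5, 9] / [4] / [7]
Final shape: (4, 3, 1, 1).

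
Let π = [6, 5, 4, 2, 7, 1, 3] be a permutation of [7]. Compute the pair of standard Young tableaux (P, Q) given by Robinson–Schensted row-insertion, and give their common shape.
P = [1, 3] / [2, 7] / [4] / [5] / [6];  Q = [1, 5] / [2, 7] / [3] / [4] / [6];  common shape = (2, 2, 1, 1, 1)

Row-insert the values π_1, π_2, … into P one at a time, bumping the leftmost entry strictly greater than the inserted value down to the next row. The recording tableau Q records, in position (i, j), the step at which that cell was added to P.
  Insert 6 (step 1): P = [6];  Q = [1]
  Insert 5 (step 2): P = [5] / [6];  Q = [1] / [2]
  Insert 4 (step 3): P = [4] / [5] / [6];  Q = [1] / [2] / [3]
  Insert 2 (step 4): P = [2] / [4] / [5] / [6];  Q = [1] / [2] / [3] / [4]
  Insert 7 (step 5): P = [2, 7] / [4] / [5] / [6];  Q = [1, 5] / [2] / [3] / [4]
  Insert 1 (step 6): P = [1, 7] / [2] / [4] / [5] / [6];  Q = [1, 5] / [2] / [3] / [4] / [6]
  Insert 3 (step 7): P = [1, 3] / [2, 7] / [4] / [5] / [6];  Q = [1, 5] / [2, 7] / [3] / [4] / [6]
Final shape: (2, 2, 1, 1, 1).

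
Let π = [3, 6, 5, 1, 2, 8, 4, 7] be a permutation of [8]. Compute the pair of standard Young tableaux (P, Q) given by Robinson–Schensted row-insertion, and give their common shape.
P = [1, 2, 4, 7] / [3, 5, 8] / [6];  Q = [1, 2, 6, 8] / [3, 5, 7] / [4];  common shape = (4, 3, 1)

Row-insert the values π_1, π_2, … into P one at a time, bumping the leftmost entry strictly greater than the inserted value down to the next row. The recording tableau Q records, in position (i, j), the step at which that cell was added to P.
  Insert 3 (step 1): P = [3];  Q = [1]
  Insert 6 (step 2): P = [3, 6];  Q = [1, 2]
  Insert 5 (step 3): P = [3, 5] / [6];  Q = [1, 2] / [3]
  Insert 1 (step 4): P = [1, 5] / [3] / [6];  Q = [1, 2] / [3] / [4]
  Insert 2 (step 5): P = [1, 2] / [3, 5] / [6];  Q = [1, 2] / [3, 5] / [4]
  Insert 8 (step 6): P = [1, 2, 8] / [3, 5] / [6];  Q = [1, 2, 6] / [3, 5] / [4]
  Insert 4 (step 7): P = [1, 2, 4] / [3, 5, 8] / [6];  Q = [1, 2, 6] / [3, 5, 7] / [4]
  Insert 7 (step 8): P = [1, 2, 4, 7] / [3, 5, 8] / [6];  Q = [1, 2, 6, 8] / [3, 5, 7] / [4]
Final shape: (4, 3, 1).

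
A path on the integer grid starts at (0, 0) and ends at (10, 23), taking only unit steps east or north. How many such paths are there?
Number of paths = 92561040

A monotone lattice path from (0, 0) to (10, 23) consists of 10 east steps and 23 north steps in some order, so it is determined by which 10 of the 33 steps are east. The count is C(33, 10) = 92561040.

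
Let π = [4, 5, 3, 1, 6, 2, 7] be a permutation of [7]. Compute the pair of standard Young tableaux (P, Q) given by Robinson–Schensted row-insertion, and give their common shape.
P = [1, 2, 6, 7] / [3, 5] / [4];  Q = [1, 2, 5, 7] / [3, 6] / [4];  common shape = (4, 2, 1)

Row-insert the values π_1, π_2, … into P one at a time, bumping the leftmost entry strictly greater than the inserted value down to the next row. The recording tableau Q records, in position (i, j), the step at which that cell was added to P.
  Insert 4 (step 1): P = [4];  Q = [1]
  Insert 5 (step 2): P = [4, 5];  Q = [1, 2]
  Insert 3 (step 3): P = [3, 5] / [4];  Q = [1, 2] / [3]
  Insert 1 (step 4): P = [1, 5] / [3] / [4];  Q = [1, 2] / [3] / [4]
  Insert 6 (step 5): P = [1, 5, 6] / [3] / [4];  Q = [1, 2, 5] / [3] / [4]
  Insert 2 (step 6): P = [1, 2, 6] / [3, 5] / [4];  Q = [1, 2, 5] / [3, 6] / [4]
  Insert 7 (step 7): P = [1, 2, 6, 7] / [3, 5] / [4];  Q = [1, 2, 5, 7] / [3, 6] / [4]
Final shape: (4, 2, 1).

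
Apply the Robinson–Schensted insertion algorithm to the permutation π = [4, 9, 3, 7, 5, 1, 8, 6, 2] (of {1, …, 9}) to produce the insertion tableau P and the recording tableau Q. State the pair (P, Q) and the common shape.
P = [1, 2, 6] / [3, 5, 8] / [4, 7] / [9];  Q = [1, 2, 7] / [3, 4, 8] / [5, 9] / [6];  common shape = (3, 3, 2, 1)

Row-insert the values π_1, π_2, … into P one at a time, bumping the leftmost entry strictly greater than the inserted value down to the next row. The recording tableau Q records, in position (i, j), the step at which that cell was added to P.
  Insert 4 (step 1): P = [4];  Q = [1]
  Insert 9 (step 2): P = [4, 9];  Q = [1, 2]
  Insert 3 (step 3): P = [3, 9] / [4];  Q = [1, 2] / [3]
  Insert 7 (step 4): P = [3, 7] / [4, 9];  Q = [1, 2] / [3, 4]
  Insert 5 (step 5): P = [3, 5] / [4, 7] / [9];  Q = [1, 2] / [3, 4] / [5]
  Insert 1 (step 6): P = [1, 5] / [3, 7] / [4] / [9];  Q = [1, 2] / [3, 4] / [5] / [6]
  Insert 8 (step 7): P = [1, 5, 8] / [3, 7] / [4] / [9];  Q = [1, 2, 7] / [3, 4] / [5] / [6]
  Insert 6 (step 8): P = [1, 5, 6] / [3, 7, 8] / [4] / [9];  Q = [1, 2, 7] / [3, 4, 8] / [5] / [6]
  Insert 2 (step 9): P = [1, 2, 6] / [3, 5, 8] / [4, 7] / [9];  Q = [1, 2, 7] / [3, 4, 8] / [5, 9] / [6]
Final shape: (3, 3, 2, 1).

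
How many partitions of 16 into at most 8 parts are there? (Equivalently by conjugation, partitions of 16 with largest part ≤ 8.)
p(16, parts ≤ 8) = 186

Partitions of 16 with all parts ≤ 8: 8+8, 8+7+1, 8+6+2, 8+6+1+1, 8+5+3, 8+5+2+1, 8+5+1+1+1, 8+4+4, 8+4+3+1, 8+4+2+2, 8+4+2+1+1, 8+4+1+1+1+1, 8+3+3+2, 8+3+3+1+1, 8+3+2+2+1, 8+3+2+1+1+1, 8+3+1+1+1+1+1, 8+2+2+2+2, 8+2+2+2+1+1, 8+2+2+1+1+1+1, 8+2+1+1+1+1+1+1, 8+1+1+1+1+1+1+1+1, 7+7+2, 7+7+1+1, 7+6+3, 7+6+2+1, 7+6+1+1+1, 7+5+4, 7+5+3+1, 7+5+2+2, … (186 total). Count = 186.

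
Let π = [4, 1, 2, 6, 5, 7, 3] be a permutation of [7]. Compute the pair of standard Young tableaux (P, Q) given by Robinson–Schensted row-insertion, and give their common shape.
P = [1, 2, 3, 7] / [4, 5] / [6];  Q = [1, 3, 4, 6] / [2, 5] / [7];  common shape = (4, 2, 1)

Row-insert the values π_1, π_2, … into P one at a time, bumping the leftmost entry strictly greater than the inserted value down to the next row. The recording tableau Q records, in position (i, j), the step at which that cell was added to P.
  Insert 4 (step 1): P = [4];  Q = [1]
  Insert 1 (step 2): P = [1] / [4];  Q = [1] / [2]
  Insert 2 (step 3): P = [1, 2] / [4];  Q = [1, 3] / [2]
  Insert 6 (step 4): P = [1, 2, 6] / [4];  Q = [1, 3, 4] / [2]
  Insert 5 (step 5): P = [1, 2, 5] / [4, 6];  Q = [1, 3, 4] / [2, 5]
  Insert 7 (step 6): P = [1, 2, 5, 7] / [4, 6];  Q = [1, 3, 4, 6] / [2, 5]
  Insert 3 (step 7): P = [1, 2, 3, 7] / [4, 5] / [6];  Q = [1, 3, 4, 6] / [2, 5] / [7]
Final shape: (4, 2, 1).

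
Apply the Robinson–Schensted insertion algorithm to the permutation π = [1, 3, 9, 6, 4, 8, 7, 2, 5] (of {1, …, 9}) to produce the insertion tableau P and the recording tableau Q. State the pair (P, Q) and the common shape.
P = [1, 2, 4, 5] / [3, 7] / [6, 8] / [9];  Q = [1, 2, 3, 6] / [4, 7] / [5, 9] / [8];  common shape = (4, 2, 2, 1)

Row-insert the values π_1, π_2, … into P one at a time, bumping the leftmost entry strictly greater than the inserted value down to the next row. The recording tableau Q records, in position (i, j), the step at which that cell was added to P.
  Insert 1 (step 1): P = [1];  Q = [1]
  Insert 3 (step 2): P = [1, 3];  Q = [1, 2]
  Insert 9 (step 3): P = [1, 3, 9];  Q = [1, 2, 3]
  Insert 6 (step 4): P = [1, 3, 6] / [9];  Q = [1, 2, 3] / [4]
  Insert 4 (step 5): P = [1, 3, 4] / [6] / [9];  Q = [1, 2, 3] / [4] / [5]
  Insert 8 (step 6): P = [1, 3, 4, 8] / [6] / [9];  Q = [1, 2, 3, 6] / [4] / [5]
  Insert 7 (step 7): P = [1, 3, 4, 7] / [6, 8] / [9];  Q = [1, 2, 3, 6] / [4, 7] / [5]
  Insert 2 (step 8): P = [1, 2, 4, 7] / [3, 8] / [6] / [9];  Q = [1, 2, 3, 6] / [4, 7] / [5] / [8]
  Insert 5 (step 9): P = [1, 2, 4, 5] / [3, 7] / [6, 8] / [9];  Q = [1, 2, 3, 6] / [4, 7] / [5, 9] / [8]
Final shape: (4, 2, 2, 1).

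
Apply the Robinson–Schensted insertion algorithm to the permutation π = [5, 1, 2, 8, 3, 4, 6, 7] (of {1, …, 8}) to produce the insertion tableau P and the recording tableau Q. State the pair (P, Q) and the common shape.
P = [1, 2, 3, 4, 6, 7] / [5, 8];  Q = [1, 3, 4, 6, 7, 8] / [2, 5];  common shape = (6, 2)

Row-insert the values π_1, π_2, … into P one at a time, bumping the leftmost entry strictly greater than the inserted value down to the next row. The recording tableau Q records, in position (i, j), the step at which that cell was added to P.
  Insert 5 (step 1): P = [5];  Q = [1]
  Insert 1 (step 2): P = [1] / [5];  Q = [1] / [2]
  Insert 2 (step 3): P = [1, 2] / [5];  Q = [1, 3] / [2]
  Insert 8 (step 4): P = [1, 2, 8] / [5];  Q = [1, 3, 4] / [2]
  Insert 3 (step 5): P = [1, 2, 3] / [5, 8];  Q = [1, 3, 4] / [2, 5]
  Insert 4 (step 6): P = [1, 2, 3, 4] / [5, 8];  Q = [1, 3, 4, 6] / [2, 5]
  Insert 6 (step 7): P = [1, 2, 3, 4, 6] / [5, 8];  Q = [1, 3, 4, 6, 7] / [2, 5]
  Insert 7 (step 8): P = [1, 2, 3, 4, 6, 7] / [5, 8];  Q = [1, 3, 4, 6, 7, 8] / [2, 5]
Final shape: (6, 2).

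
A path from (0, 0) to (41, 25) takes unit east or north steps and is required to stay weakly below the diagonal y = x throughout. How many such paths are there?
Number of paths = 424618798185894312

By the reflection principle (André's argument), the number of monotone paths to (41, 25) with n ≤ m that never go above y = x is C(66, 41) − C(66, 42) = 1049058207282797712 − 624439409096903400 = 424618798185894312.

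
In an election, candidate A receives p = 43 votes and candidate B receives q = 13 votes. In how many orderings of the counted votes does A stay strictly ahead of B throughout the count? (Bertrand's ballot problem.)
Strict-lead orderings = 1012453249500

Total orderings of the 56 votes with 43 for A: C(56, 43) = 1889912732400. By the Bertrand ballot formula (Cycle Lemma / reflection principle), the number of orderings in which A is strictly ahead of B throughout is (p − q)/(p + q) · C(p + q, p) = (43 − 13)/(43 + 13) · 1889912732400 = 1012453249500.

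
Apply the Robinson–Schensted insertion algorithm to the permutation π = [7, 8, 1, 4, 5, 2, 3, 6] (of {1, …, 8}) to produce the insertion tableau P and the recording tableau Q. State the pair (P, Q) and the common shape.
P = [1, 2, 3, 6] / [4, 5] / [7, 8];  Q = [1, 2, 5, 8] / [3, 4] / [6, 7];  common shape = (4, 2, 2)

Row-insert the values π_1, π_2, … into P one at a time, bumping the leftmost entry strictly greater than the inserted value down to the next row. The recording tableau Q records, in position (i, j), the step at which that cell was added to P.
  Insert 7 (step 1): P = [7];  Q = [1]
  Insert 8 (step 2): P = [7, 8];  Q = [1, 2]
  Insert 1 (step 3): P = [1, 8] / [7];  Q = [1, 2] / [3]
  Insert 4 (step 4): P = [1, 4] / [7, 8];  Q = [1, 2] / [3, 4]
  Insert 5 (step 5): P = [1, 4, 5] / [7, 8];  Q = [1, 2, 5] / [3, 4]
  Insert 2 (step 6): P = [1, 2, 5] / [4, 8] / [7];  Q = [1, 2, 5] / [3, 4] / [6]
  Insert 3 (step 7): P = [1, 2, 3] / [4, 5] / [7, 8];  Q = [1, 2, 5] / [3, 4] / [6, 7]
  Insert 6 (step 8): P = [1, 2, 3, 6] / [4, 5] / [7, 8];  Q = [1, 2, 5, 8] / [3, 4] / [6, 7]
Final shape: (4, 2, 2).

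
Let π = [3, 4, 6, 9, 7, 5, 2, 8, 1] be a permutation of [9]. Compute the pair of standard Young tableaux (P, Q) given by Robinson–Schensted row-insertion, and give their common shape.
P = [1, 4, 5, 7, 8] / [2] / [3] / [6] / [9];  Q = [1, 2, 3, 4, 8] / [5] / [6] / [7] / [9];  common shape = (5, 1, 1, 1, 1)

Row-insert the values π_1, π_2, … into P one at a time, bumping the leftmost entry strictly greater than the inserted value down to the next row. The recording tableau Q records, in position (i, j), the step at which that cell was added to P.
  Insert 3 (step 1): P = [3];  Q = [1]
  Insert 4 (step 2): P = [3, 4];  Q = [1, 2]
  Insert 6 (step 3): P = [3, 4, 6];  Q = [1, 2, 3]
  Insert 9 (step 4): P = [3, 4, 6, 9];  Q = [1, 2, 3, 4]
  Insert 7 (step 5): P = [3, 4, 6, 7] / [9];  Q = [1, 2, 3, 4] / [5]
  Insert 5 (step 6): P = [3, 4, 5, 7] / [6] / [9];  Q = [1, 2, 3, 4] / [5] / [6]
  Insert 2 (step 7): P = [2, 4, 5, 7] / [3] / [6] / [9];  Q = [1, 2, 3, 4] / [5] / [6] / [7]
  Insert 8 (step 8): P = [2, 4, 5, 7, 8] / [3] / [6] / [9];  Q = [1, 2, 3, 4, 8] / [5] / [6] / [7]
  Insert 1 (step 9): P = [1, 4, 5, 7, 8] / [2] / [3] / [6] / [9];  Q = [1, 2, 3, 4, 8] / [5] / [6] / [7] / [9]
Final shape: (5, 1, 1, 1, 1).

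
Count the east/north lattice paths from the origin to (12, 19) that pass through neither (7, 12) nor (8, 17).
Number of paths = 89524524

Inclusion–exclusion. Total paths: C(31, 12) = 141120525. Through P₁: C(19, 7)·C(12, 5) = 39907296. Through P₂: C(25, 8)·C(6, 4) = 16223625. Since P₁ is strictly southwest of P₂, a monotone path through both must visit P₁ then P₂; paths through both = C(19, 7)·C(6, 1)·C(6, 4) = 4534920. Avoid both = 141120525 − 39907296 − 16223625 + 4534920 = 89524524.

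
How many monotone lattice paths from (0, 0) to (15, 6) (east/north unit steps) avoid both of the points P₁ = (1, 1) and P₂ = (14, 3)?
Number of paths = 29128

Inclusion–exclusion. Total paths: C(21, 15) = 54264. Through P₁: C(2, 1)·C(19, 14) = 23256. Through P₂: C(17, 14)·C(4, 1) = 2720. Since P₁ is strictly southwest of P₂, a monotone path through both must visit P₁ then P₂; paths through both = C(2, 1)·C(15, 13)·C(4, 1) = 840. Avoid both = 54264 − 23256 − 2720 + 840 = 29128.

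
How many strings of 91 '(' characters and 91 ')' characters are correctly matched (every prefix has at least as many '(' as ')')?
C_91 = 3935312233584004685417853572763349509774031680023800

These balanced parentheses are counted by the Catalan number C_n = (1/(n + 1)) · C(2n, n). For n = 91: C_91 = (1/92) · C(182, 91) = 362048725489728431058442528694228154899210914562189600/92 = 3935312233584004685417853572763349509774031680023800.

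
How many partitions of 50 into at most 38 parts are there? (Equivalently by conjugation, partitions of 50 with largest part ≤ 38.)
p(50, parts ≤ 38) = 204031

Use the recurrence p(n, m) = p(n, m−1) + p(n−m, m): either the largest part is < m (count p(n, m−1)) or the largest part is exactly m (remove one copy of m, count p(n−m, m)). With p(0, ·) = 1 this gives p(50, parts ≤ 38) = 204031. (By conjugating Young diagrams, this also counts partitions of 50 into at most 38 parts.)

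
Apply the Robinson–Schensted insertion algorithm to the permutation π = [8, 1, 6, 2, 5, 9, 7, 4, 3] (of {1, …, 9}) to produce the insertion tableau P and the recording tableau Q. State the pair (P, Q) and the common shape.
P = [1, 2, 3, 7] / [4, 9] / [5] / [6] / [8];  Q = [1, 3, 5, 6] / [2, 7] / [4] / [8] / [9];  common shape = (4, 2, 1, 1, 1)

Row-insert the values π_1, π_2, … into P one at a time, bumping the leftmost entry strictly greater than the inserted value down to the next row. The recording tableau Q records, in position (i, j), the step at which that cell was added to P.
  Insert 8 (step 1): P = [8];  Q = [1]
  Insert 1 (step 2): P = [1] / [8];  Q = [1] / [2]
  Insert 6 (step 3): P = [1, 6] / [8];  Q = [1, 3] / [2]
  Insert 2 (step 4): P = [1, 2] / [6] / [8];  Q = [1, 3] / [2] / [4]
  Insert 5 (step 5): P = [1, 2, 5] / [6] / [8];  Q = [1, 3, 5] / [2] / [4]
  Insert 9 (step 6): P = [1, 2, 5, 9] / [6] / [8];  Q = [1, 3, 5, 6] / [2] / [4]
  Insert 7 (step 7): P = [1, 2, 5, 7] / [6, 9] / [8];  Q = [1, 3, 5, 6] / [2, 7] / [4]
  Insert 4 (step 8): P = [1, 2, 4, 7] / [5, 9] / [6] / [8];  Q = [1, 3, 5, 6] / [2, 7] / [4] / [8]
  Insert 3 (step 9): P = [1, 2, 3, 7] / [4, 9] / [5] / [6] / [8];  Q = [1, 3, 5, 6] / [2, 7] / [4] / [8] / [9]
Final shape: (4, 2, 1, 1, 1).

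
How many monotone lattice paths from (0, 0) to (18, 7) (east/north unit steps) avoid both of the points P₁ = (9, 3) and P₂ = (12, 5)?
Number of paths = 211736

Inclusion–exclusion. Total paths: C(25, 18) = 480700. Through P₁: C(12, 9)·C(13, 9) = 157300. Through P₂: C(17, 12)·C(8, 6) = 173264. Since P₁ is strictly southwest of P₂, a monotone path through both must visit P₁ then P₂; paths through both = C(12, 9)·C(5, 3)·C(8, 6) = 61600. Avoid both = 480700 − 157300 − 173264 + 61600 = 211736.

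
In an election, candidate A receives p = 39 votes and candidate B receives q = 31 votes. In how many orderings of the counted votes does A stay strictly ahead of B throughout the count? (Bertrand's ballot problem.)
Strict-lead orderings = 8161878718251577088

Total orderings of the 70 votes with 39 for A: C(70, 39) = 71416438784701299520. By the Bertrand ballot formula (Cycle Lemma / reflection principle), the number of orderings in which A is strictly ahead of B throughout is (p − q)/(p + q) · C(p + q, p) = (39 − 31)/(39 + 31) · 71416438784701299520 = 8161878718251577088.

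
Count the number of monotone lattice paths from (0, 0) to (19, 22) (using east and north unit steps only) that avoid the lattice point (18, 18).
Number of paths = 199286993700

Total paths from (0, 0) to (19, 22): C(41, 19) = 244662670200. Paths through (18, 18): (paths (0, 0) → (18, 18)) × (paths (18, 18) → (19, 22)) = C(36, 18) · C(5, 1) = 9075135300 · 5 = 45375676500. Avoidance count = 244662670200 − 45375676500 = 199286993700.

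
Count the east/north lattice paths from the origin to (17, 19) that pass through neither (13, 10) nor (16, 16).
Number of paths = 5759574026

Inclusion–exclusion. Total paths: C(36, 17) = 8597496600. Through P₁: C(23, 13)·C(13, 4) = 818007190. Through P₂: C(32, 16)·C(4, 1) = 2404321560. Since P₁ is strictly southwest of P₂, a monotone path through both must visit P₁ then P₂; paths through both = C(23, 13)·C(9, 3)·C(4, 1) = 384406176. Avoid both = 8597496600 − 818007190 − 2404321560 + 384406176 = 5759574026.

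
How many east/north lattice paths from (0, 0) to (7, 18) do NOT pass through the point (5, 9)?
Number of paths = 370590

Total paths from (0, 0) to (7, 18): C(25, 7) = 480700. Paths through (5, 9): (paths (0, 0) → (5, 9)) × (paths (5, 9) → (7, 18)) = C(14, 5) · C(11, 2) = 2002 · 55 = 110110. Avoidance count = 480700 − 110110 = 370590.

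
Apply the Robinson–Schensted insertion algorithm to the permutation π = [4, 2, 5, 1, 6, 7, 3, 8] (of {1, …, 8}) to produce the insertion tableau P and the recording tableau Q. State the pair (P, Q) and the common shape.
P = [1, 3, 6, 7, 8] / [2, 5] / [4];  Q = [1, 3, 5, 6, 8] / [2, 7] / [4];  common shape = (5, 2, 1)

Row-insert the values π_1, π_2, … into P one at a time, bumping the leftmost entry strictly greater than the inserted value down to the next row. The recording tableau Q records, in position (i, j), the step at which that cell was added to P.
  Insert 4 (step 1): P = [4];  Q = [1]
  Insert 2 (step 2): P = [2] / [4];  Q = [1] / [2]
  Insert 5 (step 3): P = [2, 5] / [4];  Q = [1, 3] / [2]
  Insert 1 (step 4): P = [1, 5] / [2] / [4];  Q = [1, 3] / [2] / [4]
  Insert 6 (step 5): P = [1, 5, 6] / [2] / [4];  Q = [1, 3, 5] / [2] / [4]
  Insert 7 (step 6): P = [1, 5, 6, 7] / [2] / [4];  Q = [1, 3, 5, 6] / [2] / [4]
  Insert 3 (step 7): P = [1, 3, 6, 7] / [2, 5] / [4];  Q = [1, 3, 5, 6] / [2, 7] / [4]
  Insert 8 (step 8): P = [1, 3, 6, 7, 8] / [2, 5] / [4];  Q = [1, 3, 5, 6, 8] / [2, 7] / [4]
Final shape: (5, 2, 1).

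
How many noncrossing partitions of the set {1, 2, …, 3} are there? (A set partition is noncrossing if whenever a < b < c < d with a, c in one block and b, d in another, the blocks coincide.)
C_3 = 5

These noncrossing partitions are counted by the Catalan number C_n = (1/(n + 1)) · C(2n, n). For n = 3: C_3 = (1/4) · C(6, 3) = 20/4 = 5.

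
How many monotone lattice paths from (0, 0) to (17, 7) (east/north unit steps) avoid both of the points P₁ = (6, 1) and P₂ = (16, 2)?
Number of paths = 259016

Inclusion–exclusion. Total paths: C(24, 17) = 346104. Through P₁: C(7, 6)·C(17, 11) = 86632. Through P₂: C(18, 16)·C(6, 1) = 918. Since P₁ is strictly southwest of P₂, a monotone path through both must visit P₁ then P₂; paths through both = C(7, 6)·C(11, 10)·C(6, 1) = 462. Avoid both = 346104 − 86632 − 918 + 462 = 259016.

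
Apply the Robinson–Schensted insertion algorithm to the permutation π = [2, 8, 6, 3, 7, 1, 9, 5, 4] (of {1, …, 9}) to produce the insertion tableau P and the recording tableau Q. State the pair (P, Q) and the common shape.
P = [1, 3, 4, 9] / [2, 5] / [6, 7] / [8];  Q = [1, 2, 5, 7] / [3, 8] / [4, 9] / [6];  common shape = (4, 2, 2, 1)

Row-insert the values π_1, π_2, … into P one at a time, bumping the leftmost entry strictly greater than the inserted value down to the next row. The recording tableau Q records, in position (i, j), the step at which that cell was added to P.
  Insert 2 (step 1): P = [2];  Q = [1]
  Insert 8 (step 2): P = [2, 8];  Q = [1, 2]
  Insert 6 (step 3): P = [2, 6] / [8];  Q = [1, 2] / [3]
  Insert 3 (step 4): P = [2, 3] / [6] / [8];  Q = [1, 2] / [3] / [4]
  Insert 7 (step 5): P = [2, 3, 7] / [6] / [8];  Q = [1, 2, 5] / [3] / [4]
  Insert 1 (step 6): P = [1, 3, 7] / [2] / [6] / [8];  Q = [1, 2, 5] / [3] / [4] / [6]
  Insert 9 (step 7): P = [1, 3, 7, 9] / [2] / [6] / [8];  Q = [1, 2, 5, 7] / [3] / [4] / [6]
  Insert 5 (step 8): P = [1, 3, 5, 9] / [2, 7] / [6] / [8];  Q = [1, 2, 5, 7] / [3, 8] / [4] / [6]
  Insert 4 (step 9): P = [1, 3, 4, 9] / [2, 5] / [6, 7] / [8];  Q = [1, 2, 5, 7] / [3, 8] / [4, 9] / [6]
Final shape: (4, 2, 2, 1).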